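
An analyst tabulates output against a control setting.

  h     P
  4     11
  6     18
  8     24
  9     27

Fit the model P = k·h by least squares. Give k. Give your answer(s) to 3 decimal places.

From the data, Σh·h = 197.
Moment sums: Σh·P = 587.
MᵀM·[k]ᵀ = MᵀP becomes [[197]]·[k]ᵀ = [587]ᵀ.
Hence k = 587 / 197 ≈ 2.9797.

k = 2.980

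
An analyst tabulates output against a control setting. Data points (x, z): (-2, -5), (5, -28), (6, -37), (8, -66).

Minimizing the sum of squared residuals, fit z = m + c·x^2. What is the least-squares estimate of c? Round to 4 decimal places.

MᵀM·[m, c]ᵀ = Mᵀz reads: 4·m + 129·c = -136;  129·m + 6033·c = -6276.
(Σ1 = 4, Σx^2 = 129, Σx^2·x^2 = 6033, Σz = -136, Σx^2·z = -6276.)
Determinant 4·6033 − 129² = 7491.
m = ((-136)·6033 − 129·(-6276))/7491 = -3628/2497; c = (4·(-6276) − 129·(-136))/7491 = -2520/2497.

c = -1.0092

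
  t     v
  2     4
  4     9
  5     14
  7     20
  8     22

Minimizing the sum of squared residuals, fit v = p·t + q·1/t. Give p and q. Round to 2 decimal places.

p = 2.85, q = -4.13

Forming MᵀM = [[158, 5]; [5, 30461/78400]] and Mᵀv = [430, 443/35]ᵀ gives MᵀM·[p, q]ᵀ = Mᵀv.
det = 158·(30461/78400) − 5² = 1426419/39200.
p = (430·(30461/78400) − 5·(443/35))/(1426419/39200) = 452035/158491; q = (158·(443/35) − 5·430)/(1426419/39200) = -654080/158491.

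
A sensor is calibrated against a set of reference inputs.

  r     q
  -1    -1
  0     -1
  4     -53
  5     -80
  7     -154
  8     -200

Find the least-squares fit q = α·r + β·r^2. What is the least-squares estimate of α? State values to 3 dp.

The normal system AᵀA·[α, β]ᵀ = Aᵀq is [[155, 1043]; [1043, 7379]]·[α, β]ᵀ = [-3289, -23195]ᵀ.
Determinant 155·7379 − 1043² = 55896.
α = ((-3289)·7379 − 1043·(-23195))/55896 = -2269/1644; β = (155·(-23195) − 1043·(-3289))/55896 = -4847/1644.

α = -1.380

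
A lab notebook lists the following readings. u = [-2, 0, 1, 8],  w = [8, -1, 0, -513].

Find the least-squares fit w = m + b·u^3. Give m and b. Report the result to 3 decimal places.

m = -0.005, b = -1.002

From the data, Σ1 = 4, Σu^3 = 505, Σu^3·u^3 = 262209.
For Mᵀw: Σw = -506, Σu^3·w = -262720.
Determinant 4·262209 − 505² = 793811.
m = ((-506)·262209 − 505·(-262720))/793811 = -4154/793811; b = (4·(-262720) − 505·(-506))/793811 = -795350/793811.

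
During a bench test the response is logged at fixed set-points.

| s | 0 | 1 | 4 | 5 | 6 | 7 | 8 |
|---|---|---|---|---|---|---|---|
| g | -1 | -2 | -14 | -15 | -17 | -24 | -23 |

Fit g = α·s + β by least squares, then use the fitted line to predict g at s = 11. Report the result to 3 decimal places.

The normal equations are: 191·α + 31·β = -587;  31·α + 7·β = -96.
Determinant 191·7 − 31² = 376.
α = ((-587)·7 − 31·(-96))/376 = -1133/376; β = (191·(-96) − 31·(-587))/376 = -139/376.
At s = 11: ĝ = (-1133/376)·(11) + (-139/376)·(1) = -6301/188.

ĝ = -33.516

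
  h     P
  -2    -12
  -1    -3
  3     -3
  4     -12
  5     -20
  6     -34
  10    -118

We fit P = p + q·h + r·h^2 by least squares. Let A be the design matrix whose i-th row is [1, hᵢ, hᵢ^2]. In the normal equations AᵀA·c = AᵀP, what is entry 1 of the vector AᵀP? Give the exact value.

Entry 1 ↔ basis 1, so (AᵀP)_{1} = Σᵢ Pᵢ = (1)·(-12) + (1)·(-3) + (1)·(-3) + (1)·(-12) + (1)·(-20) + (1)·(-34) + (1)·(-118) = -202.

-202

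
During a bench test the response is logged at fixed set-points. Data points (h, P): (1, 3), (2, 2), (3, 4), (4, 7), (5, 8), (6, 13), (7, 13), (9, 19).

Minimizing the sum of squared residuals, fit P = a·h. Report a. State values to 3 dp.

a = 1.932

Normal-equation sums: Σh·h = 221.
And Σh·P = 427.
Normal equations: [[221]]·[a]ᵀ = [427]ᵀ.
a = 427/221 = 1.93213.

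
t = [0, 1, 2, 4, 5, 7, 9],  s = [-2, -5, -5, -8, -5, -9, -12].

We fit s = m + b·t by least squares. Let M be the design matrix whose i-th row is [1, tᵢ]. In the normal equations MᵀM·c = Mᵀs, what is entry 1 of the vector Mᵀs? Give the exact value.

-46

Entry 1 ↔ basis 1, so (Mᵀs)_{1} = Σᵢ sᵢ = (1)·(-2) + (1)·(-5) + (1)·(-5) + (1)·(-8) + (1)·(-5) + (1)·(-9) + (1)·(-12) = -46.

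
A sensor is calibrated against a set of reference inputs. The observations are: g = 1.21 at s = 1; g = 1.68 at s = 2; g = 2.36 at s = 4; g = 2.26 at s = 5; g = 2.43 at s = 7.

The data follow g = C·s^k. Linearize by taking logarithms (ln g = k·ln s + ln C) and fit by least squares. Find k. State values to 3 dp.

With ln gᵢ as the transformed response and ln sᵢ as the regressor:
Sums: Σln s = 5.6348, Σ(ln s)² = 8.7791, Σln g = 3.2713, Σln s·ln g = 4.5900.
Normal system: [[8.7791, 5.6348]; [5.6348, 5]]·[k, ln C]ᵀ = [4.5900, 3.2713]ᵀ.
Slope k = (n·Σln s·ln g − Σln s·Σln g)/(n·Σ(ln s)² − (Σln s)²) = (5·4.5900 − 5.6348·3.2713)/12.1448 = 0.37191; ln C = (Σln g − k·Σln s)/n = 0.23514.

k = 0.372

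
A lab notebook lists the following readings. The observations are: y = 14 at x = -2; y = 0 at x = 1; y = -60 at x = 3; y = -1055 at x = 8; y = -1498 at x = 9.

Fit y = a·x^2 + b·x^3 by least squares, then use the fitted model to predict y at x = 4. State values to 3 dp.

The normal system MᵀM·[a, b]ᵀ = Mᵀy is [[10755, 92029]; [92029, 794379]]·[a, b]ᵀ = [-189342, -1633934]ᵀ.
Eliminating b: 794379·(row 1) − 92029·(row 2) gives 74209304·a = 794379·(-189342) − 92029·(-1633934) = -39996532, so a = -9999133/18552326.
Then b = ((-1633934) − 92029·(-9999133/18552326))/794379 = -37001313/18552326.
At x = 4: ŷ = (-9999133/18552326)·(16) + (-37001313/18552326)·(64) = -1264035080/9276163.

ŷ = -136.267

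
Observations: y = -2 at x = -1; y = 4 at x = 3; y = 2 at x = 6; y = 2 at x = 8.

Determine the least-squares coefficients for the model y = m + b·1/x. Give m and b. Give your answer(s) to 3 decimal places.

m = 1.875, b = 4.002

The normal equations are: 4·m + (-3/8)·b = 6;  (-3/8)·m + (665/576)·b = 47/12.
Eliminating b: (665/576)·(row 1) − (-3/8)·(row 2) gives (2579/576)·m = (665/576)·6 − (-3/8)·(47/12) = 403/48, so m = 4836/2579.
Then b = ((47/12) − (-3/8)·(4836/2579))/(665/576) = 10320/2579.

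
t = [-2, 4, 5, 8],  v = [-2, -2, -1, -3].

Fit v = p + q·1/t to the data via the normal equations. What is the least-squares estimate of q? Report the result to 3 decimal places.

q = 0.205

MᵀM·[p, q]ᵀ = Mᵀv reads: 4·p + (3/40)·q = -8;  (3/40)·p + (589/1600)·q = -3/40.
(Σ1 = 4, Σ1/t = 3/40, Σ1/t·1/t = 589/1600, Σv = -8, Σ1/t·v = -3/40.)
Δ = 4·(589/1600) − (3/40)² = 2347/1600.
p = ((-8)·(589/1600) − (3/40)·(-3/40))/(2347/1600) = -4703/2347; q = (4·(-3/40) − (3/40)·(-8))/(2347/1600) = 480/2347.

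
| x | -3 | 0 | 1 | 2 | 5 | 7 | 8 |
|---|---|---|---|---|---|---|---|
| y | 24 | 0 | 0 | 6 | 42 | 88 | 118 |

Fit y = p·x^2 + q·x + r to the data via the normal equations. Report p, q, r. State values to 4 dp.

p = 2.0568, q = -1.7887, r = 0.1636

With design matrix A, AᵀA = [[7220, 962, 152]; [962, 152, 20]; [152, 20, 7]] and Aᵀy = [13154, 1710, 278]ᵀ.
Inverting the 3×3 Gram matrix, [p, q, r]ᵀ = [335831/163281, -292061/163281, 8906/54427]ᵀ.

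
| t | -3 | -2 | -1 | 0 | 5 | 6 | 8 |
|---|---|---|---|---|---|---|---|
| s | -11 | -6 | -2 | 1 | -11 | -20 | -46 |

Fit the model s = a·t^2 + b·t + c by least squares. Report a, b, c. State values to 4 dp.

a = -0.9795, b = 1.9838, c = 2.1954

The normal system AᵀA·[a, b, c]ᵀ = Aᵀs is [[6115, 817, 139]; [817, 139, 13]; [139, 13, 7]]·[a, b, c]ᵀ = [-4064, -496, -95]ᵀ.
Solving the 3×3 system (Gaussian elimination) gives a = -3209/3276, b = 6499/3276, c = 1798/819.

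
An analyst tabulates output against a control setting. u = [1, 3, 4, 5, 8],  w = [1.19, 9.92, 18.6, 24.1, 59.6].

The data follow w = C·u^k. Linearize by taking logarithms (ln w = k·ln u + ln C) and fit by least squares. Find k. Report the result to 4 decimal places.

k = 1.8847

Taking logs, ln w = k·ln u + ln C, so regress ln w on ln u.
Over the data: Σln u = 6.1738, Σ(ln u)² = 10.0431, Σln w = 12.6615, Σln u·ln w = 20.1948.
Normal system: [[10.0431, 6.1738]; [6.1738, 5]]·[k, ln C]ᵀ = [20.1948, 12.6615]ᵀ.
Solving (det = 12.1000): k = 1.88466, ln C = 0.20521.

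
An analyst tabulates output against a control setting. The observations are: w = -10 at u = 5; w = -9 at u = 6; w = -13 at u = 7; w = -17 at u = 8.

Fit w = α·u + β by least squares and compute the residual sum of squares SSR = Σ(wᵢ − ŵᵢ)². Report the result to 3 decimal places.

Compute the Gram sums: Σu·u = 174, Σu = 26, Σ1 = 4.
And Σu·w = -331, Σw = -49.
Normal equations: [[174, 26]; [26, 4]]·[α, β]ᵀ = [-331, -49]ᵀ.
Eliminating β: 4·(row 1) − 26·(row 2) gives 20·α = 4·(-331) − 26·(-49) = -50, so α = -5/2.
Then β = ((-49) − 26·(-5/2))/4 = 4.
Residuals: -3/2, 2, 1/2, -1; SSR = 15/2.

SSR = 7.500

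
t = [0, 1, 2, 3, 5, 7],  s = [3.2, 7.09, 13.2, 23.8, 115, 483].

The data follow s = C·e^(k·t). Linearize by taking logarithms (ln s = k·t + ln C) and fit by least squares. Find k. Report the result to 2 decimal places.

Let Y = ln s. Fitting Y = k·t + ln C by least squares:
Sums: Σt = 18.0000, Σ(t)² = 88.0000, Σln s = 19.7967, Σt·ln s = 83.6130.
Normal system: [[88.0000, 18.0000]; [18.0000, 6]]·[k, ln C]ᵀ = [83.6130, 19.7967]ᵀ.
Δ = 88.0000·6 − (18.0000)² = 204.0000; k = (83.6130·6 − 18.0000·19.7967)/204.0000 = 0.71244, ln C = (88.0000·19.7967 − 18.0000·83.6130)/204.0000 = 1.16213.

k = 0.71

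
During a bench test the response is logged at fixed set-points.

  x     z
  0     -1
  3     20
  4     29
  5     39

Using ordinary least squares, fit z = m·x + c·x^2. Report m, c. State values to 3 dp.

m = 4.985, c = 0.564

The normal system AᵀA·[m, c]ᵀ = Aᵀz is [[50, 216]; [216, 962]]·[m, c]ᵀ = [371, 1619]ᵀ.
det = 50·962 − 216² = 1444.
m = (371·962 − 216·1619)/1444 = 3599/722; c = (50·1619 − 216·371)/1444 = 407/722.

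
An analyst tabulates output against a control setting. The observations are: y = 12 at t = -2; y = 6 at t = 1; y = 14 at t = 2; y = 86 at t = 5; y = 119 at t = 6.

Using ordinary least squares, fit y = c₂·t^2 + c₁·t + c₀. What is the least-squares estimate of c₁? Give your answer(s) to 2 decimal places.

c₁ = 0.88

From the data, Σt^2·t^2 = 1954, Σt^2·t = 342, Σt^2 = 70, Σt·t = 70, Σt = 12, Σ1 = 5.
Right-hand side: Σt^2·y = 6544, Σt·y = 1154, Σy = 237.
Row-reducing yields c₂ = 19429/6158, c₁ = 5413/6158, c₀ = 3446/3079.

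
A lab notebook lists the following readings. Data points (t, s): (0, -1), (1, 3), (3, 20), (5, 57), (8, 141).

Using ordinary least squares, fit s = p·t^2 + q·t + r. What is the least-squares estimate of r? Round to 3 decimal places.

Sums needed: Σt^2·t^2 = 4803, Σt^2·t = 665, Σt^2 = 99, Σt·t = 99, Σt = 17, Σ1 = 5.
And Σt^2·s = 10632, Σt·s = 1476, Σs = 220.
AᵀA·[p, q, r]ᵀ = Aᵀs becomes [[4803, 665, 99]; [665, 99, 17]; [99, 17, 5]]·[p, q, r]ᵀ = [10632, 1476, 220]ᵀ.
Row-reducing yields p = 12185/5798, q = 5325/5798, r = -2128/2899.

r = -0.734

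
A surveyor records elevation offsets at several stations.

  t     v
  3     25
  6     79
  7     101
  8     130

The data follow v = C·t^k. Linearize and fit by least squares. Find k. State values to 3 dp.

k = 1.669

Let Y = ln v. Fitting Y = k·ln t + ln C by least squares:
Σln t = 6.9157, Σ(ln t)² = 12.5280, Σln v = 17.0710, Σln t·ln v = 30.4677.
Equations: 12.5280·k + 6.9157·ln C = 30.4677;  6.9157·k + 4·ln C = 17.0710.
Slope k = (n·Σln t·ln v − Σln t·Σln v)/(n·Σ(ln t)² − (Σln t)²) = (4·30.4677 − 6.9157·17.0710)/2.2847 = 1.66866; ln C = (Σln v − k·Σln t)/n = 1.38274.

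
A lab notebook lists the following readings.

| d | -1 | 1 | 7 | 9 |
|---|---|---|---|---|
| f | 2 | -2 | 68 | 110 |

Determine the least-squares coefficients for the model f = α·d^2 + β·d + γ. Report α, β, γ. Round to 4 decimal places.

Entries of AᵀA: Σd^2·d^2 = 8964, Σd^2·d = 1072, Σd^2 = 132, Σd·d = 132, Σd = 16, Σ1 = 4.
Right-hand side: Σd^2·f = 12242, Σd·f = 1462, Σf = 178.
So AᵀA·[α, β, γ]ᵀ = Aᵀf: [[8964, 1072, 132]; [1072, 132, 16]; [132, 16, 4]]·[α, β, γ]ᵀ = [12242, 1462, 178]ᵀ.
Solving the 3×3 system (Gaussian elimination) gives α = 23/16, β = -8/17, γ = -287/272.

α = 1.4375, β = -0.4706, γ = -1.0551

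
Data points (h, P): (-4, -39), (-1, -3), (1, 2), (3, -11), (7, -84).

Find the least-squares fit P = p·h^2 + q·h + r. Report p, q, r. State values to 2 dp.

With design matrix A, AᵀA = [[2740, 306, 76]; [306, 76, 6]; [76, 6, 5]] and AᵀP = [-4840, -460, -135]ᵀ.
Row-reducing yields p = -159755/78619, q = 158240/78619, r = 115675/78619.

p = -2.03, q = 2.01, r = 1.47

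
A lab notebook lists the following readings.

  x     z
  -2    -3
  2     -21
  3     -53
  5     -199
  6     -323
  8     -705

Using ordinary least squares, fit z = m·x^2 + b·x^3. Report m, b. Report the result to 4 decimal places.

m = -2.8634, b = -1.0189

Forming MᵀM = [[6130, 43912]; [43912, 325282]] and Mᵀz = [-62296, -457178]ᵀ gives MᵀM·[m, b]ᵀ = Mᵀz.
Δ = 6130·325282 − 43912² = 65714916.
m = ((-62296)·325282 − 43912·(-457178))/65714916 = -47041784/16428729; b = (6130·(-457178) − 43912·(-62296))/65714916 = -16739797/16428729.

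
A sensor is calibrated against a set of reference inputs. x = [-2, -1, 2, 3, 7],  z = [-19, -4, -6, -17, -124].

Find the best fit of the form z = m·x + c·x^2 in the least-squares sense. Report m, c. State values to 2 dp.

AᵀA·[m, c]ᵀ = Aᵀz reads: 67·m + 369·c = -889;  369·m + 2515·c = -6333.
Δ = 67·2515 − 369² = 32344.
m = ((-889)·2515 − 369·(-6333))/32344 = 50521/16172; c = (67·(-6333) − 369·(-889))/32344 = -48135/16172.

m = 3.12, c = -2.98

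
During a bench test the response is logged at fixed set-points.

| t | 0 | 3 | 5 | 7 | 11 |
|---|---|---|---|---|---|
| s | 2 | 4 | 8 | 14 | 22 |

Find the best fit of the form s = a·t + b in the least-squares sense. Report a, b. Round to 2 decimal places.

From the data, Σt·t = 204, Σt = 26, Σ1 = 5.
For Xᵀs: Σt·s = 392, Σs = 50.
Normal equations: [[204, 26]; [26, 5]]·[a, b]ᵀ = [392, 50]ᵀ.
Eliminating b: 5·(row 1) − 26·(row 2) gives 344·a = 5·392 − 26·50 = 660, so a = 165/86.
Then b = (50 − 26·(165/86))/5 = 1/43.

a = 1.92, b = 0.02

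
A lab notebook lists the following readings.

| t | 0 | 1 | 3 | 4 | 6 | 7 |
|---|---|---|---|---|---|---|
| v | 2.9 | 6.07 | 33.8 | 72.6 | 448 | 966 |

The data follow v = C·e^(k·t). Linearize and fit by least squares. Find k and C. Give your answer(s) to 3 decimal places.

k = 0.839, C = 2.732

Taking logs, ln v = k·t + ln C, so regress ln v on t.
Σt = 21.0000, Σ(t)² = 111.0000, Σln v = 23.6515, Σt·ln v = 114.2455.
Normal system: [[111.0000, 21.0000]; [21.0000, 6]]·[k, ln C]ᵀ = [114.2455, 23.6515]ᵀ.
Solving (det = 225.0000): k = 0.83908, ln C = 1.00514, so C = exp(1.00514) = 2.73228.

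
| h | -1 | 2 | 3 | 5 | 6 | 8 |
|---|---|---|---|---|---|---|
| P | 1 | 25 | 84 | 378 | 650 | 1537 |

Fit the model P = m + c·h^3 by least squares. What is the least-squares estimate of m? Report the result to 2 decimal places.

m = 2.84

The normal system MᵀM·[m, c]ᵀ = MᵀP is [[6, 887]; [887, 325219]]·[m, c]ᵀ = [2675, 977061]ᵀ.
Δ = 6·325219 − 887² = 1164545.
m = (2675·325219 − 887·977061)/1164545 = 3307718/1164545; c = (6·977061 − 887·2675)/1164545 = 3489641/1164545.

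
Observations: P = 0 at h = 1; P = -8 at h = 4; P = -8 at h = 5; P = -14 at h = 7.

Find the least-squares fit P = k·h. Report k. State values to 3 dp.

k = -1.868

Sums needed: Σh·h = 91.
Right-hand side: Σh·P = -170.
k = (-170)/91 = -1.86813.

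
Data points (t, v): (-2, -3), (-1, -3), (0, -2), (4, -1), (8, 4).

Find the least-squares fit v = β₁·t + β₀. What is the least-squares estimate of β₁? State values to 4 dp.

β₁ = 0.6686

Entries of MᵀM: Σt·t = 85, Σt = 9, Σ1 = 5.
Moment sums: Σt·v = 37, Σv = -5.
MᵀM·[β₁, β₀]ᵀ = Mᵀv becomes [[85, 9]; [9, 5]]·[β₁, β₀]ᵀ = [37, -5]ᵀ.
Eliminating β₀: 5·(row 1) − 9·(row 2) gives 344·β₁ = 5·37 − 9·(-5) = 230, so β₁ = 115/172.
Then β₀ = ((-5) − 9·(115/172))/5 = -379/172.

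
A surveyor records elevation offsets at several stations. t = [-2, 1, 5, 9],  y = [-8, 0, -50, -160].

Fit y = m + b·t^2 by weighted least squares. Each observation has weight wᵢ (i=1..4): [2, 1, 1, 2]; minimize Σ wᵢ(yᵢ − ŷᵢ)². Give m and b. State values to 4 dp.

Normal-equation sums: Σwᵢ·1 = 6, Σwᵢ·t^2 = 196, Σwᵢ·t^2·t^2 = 13780.
For MᵀWy: Σwᵢ·y = -386, Σwᵢ·t^2·y = -27234.
MᵀWM·[m, b]ᵀ = MᵀWy becomes [[6, 196]; [196, 13780]]·[m, b]ᵀ = [-386, -27234]ᵀ.
Eliminating b: 13780·(row 1) − 196·(row 2) gives 44264·m = 13780·(-386) − 196·(-27234) = 18784, so m = 2348/5533.
Then b = ((-27234) − 196·(2348/5533))/13780 = -21937/11066.

m = 0.4244, b = -1.9824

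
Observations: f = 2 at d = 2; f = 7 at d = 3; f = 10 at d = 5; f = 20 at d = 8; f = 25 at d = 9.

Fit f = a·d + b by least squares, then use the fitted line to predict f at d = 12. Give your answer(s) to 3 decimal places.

Compute the Gram sums: Σd·d = 183, Σd = 27, Σ1 = 5.
And Σd·f = 460, Σf = 64.
So XᵀX·[a, b]ᵀ = Xᵀf: [[183, 27]; [27, 5]]·[a, b]ᵀ = [460, 64]ᵀ.
det = 183·5 − 27² = 186.
a = (460·5 − 27·64)/186 = 286/93; b = (183·64 − 27·460)/186 = -118/31.
At d = 12: f̂ = (286/93)·(12) + (-118/31)·(1) = 1026/31.

f̂ = 33.097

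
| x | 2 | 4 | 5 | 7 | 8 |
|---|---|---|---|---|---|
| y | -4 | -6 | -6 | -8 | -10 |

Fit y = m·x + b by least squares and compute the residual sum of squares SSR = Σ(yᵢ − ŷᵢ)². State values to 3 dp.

SSR = 1.088

MᵀM·[m, b]ᵀ = Mᵀy reads: 158·m + 26·b = -198;  26·m + 5·b = -34.
Determinant 158·5 − 26² = 114.
m = ((-198)·5 − 26·(-34))/114 = -53/57; b = (158·(-34) − 26·(-198))/114 = -112/57.
Residuals: -10/57, -6/19, 35/57, 9/19, -34/57; SSR = 62/57.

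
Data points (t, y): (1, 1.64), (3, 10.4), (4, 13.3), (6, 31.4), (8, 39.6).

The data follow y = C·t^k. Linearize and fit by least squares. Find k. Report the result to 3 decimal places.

k = 1.561

Taking logs, ln y = k·ln t + ln C, so regress ln y on ln t.
XᵀX = [[10.6632, 6.3561]; [6.3561, 5]], rhs = [19.9859, 12.5499]ᵀ  (here Σln t = 6.3561, Σ(ln t)² = 10.6632, Σln y = 12.5499, Σln t·ln y = 19.9859).
Δ = 10.6632·5 − (6.3561)² = 12.9161; k = (19.9859·5 − 6.3561·12.5499)/12.9161 = 1.56092, ln C = (10.6632·12.5499 − 6.3561·19.9859)/12.9161 = 0.52571.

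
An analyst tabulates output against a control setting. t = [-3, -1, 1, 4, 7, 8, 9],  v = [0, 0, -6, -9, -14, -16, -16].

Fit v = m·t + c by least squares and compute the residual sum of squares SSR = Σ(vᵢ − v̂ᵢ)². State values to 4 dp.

SSR = 7.2679

Compute the Gram sums: Σt·t = 221, Σt = 25, Σ1 = 7.
Right-hand side: Σt·v = -412, Σv = -61.
So MᵀM·[m, c]ᵀ = Mᵀv: [[221, 25]; [25, 7]]·[m, c]ᵀ = [-412, -61]ᵀ.
det = 221·7 − 25² = 922.
m = ((-412)·7 − 25·(-61))/922 = -1359/922; c = (221·(-61) − 25·(-412))/922 = -3181/922.
Residuals: -448/461, 911/461, -496/461, 319/922, -107/461, -699/922, 330/461; SSR = 6701/922.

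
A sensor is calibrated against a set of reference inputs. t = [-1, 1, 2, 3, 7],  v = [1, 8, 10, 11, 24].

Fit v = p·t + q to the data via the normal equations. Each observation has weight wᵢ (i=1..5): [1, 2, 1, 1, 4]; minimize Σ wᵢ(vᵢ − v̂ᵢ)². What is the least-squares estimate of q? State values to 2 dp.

Normal-equation sums: Σwᵢ·t·t = 212, Σwᵢ·t = 34, Σwᵢ·1 = 9.
For AᵀWv: Σwᵢ·t·v = 740, Σwᵢ·v = 134.
AᵀWA·[p, q]ᵀ = AᵀWv becomes [[212, 34]; [34, 9]]·[p, q]ᵀ = [740, 134]ᵀ.
Eliminating q: 9·(row 1) − 34·(row 2) gives 752·p = 9·740 − 34·134 = 2104, so p = 263/94.
Then q = (134 − 34·(263/94))/9 = 203/47.

q = 4.32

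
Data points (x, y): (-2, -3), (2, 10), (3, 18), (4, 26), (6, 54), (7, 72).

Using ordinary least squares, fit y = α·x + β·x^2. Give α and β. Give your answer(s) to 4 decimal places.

α = 2.8643, β = 1.0369

From the data, Σx·x = 118, Σx·x^2 = 650, Σx^2·x^2 = 4066.
Moment sums: Σx·y = 1012, Σx^2·y = 6078.
det = 118·4066 − 650² = 57288.
α = (1012·4066 − 650·6078)/57288 = 41023/14322; β = (118·6078 − 650·1012)/57288 = 14851/14322.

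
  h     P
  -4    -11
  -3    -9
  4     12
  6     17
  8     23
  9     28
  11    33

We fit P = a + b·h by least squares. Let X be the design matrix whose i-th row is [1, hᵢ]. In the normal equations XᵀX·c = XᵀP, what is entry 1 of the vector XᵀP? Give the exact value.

Entry 1 ↔ basis 1, so (XᵀP)_{1} = Σᵢ Pᵢ = (1)·(-11) + (1)·(-9) + (1)·(12) + (1)·(17) + (1)·(23) + (1)·(28) + (1)·(33) = 93.

93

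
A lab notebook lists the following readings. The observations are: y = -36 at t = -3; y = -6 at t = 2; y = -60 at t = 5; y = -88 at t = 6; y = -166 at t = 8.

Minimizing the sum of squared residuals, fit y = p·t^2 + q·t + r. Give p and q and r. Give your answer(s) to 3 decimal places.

Compute the Gram sums: Σt^2·t^2 = 6114, Σt^2·t = 834, Σt^2 = 138, Σt·t = 138, Σt = 18, Σ1 = 5.
Right-hand side: Σt^2·y = -15640, Σt·y = -2060, Σy = -356.
So AᵀA·[p, q, r]ᵀ = Aᵀy: [[6114, 834, 138]; [834, 138, 18]; [138, 18, 5]]·[p, q, r]ᵀ = [-15640, -2060, -356]ᵀ.
Row-reducing yields p = -11329/3822, q = 11545/3822, r = -24/91.

p = -2.964, q = 3.021, r = -0.264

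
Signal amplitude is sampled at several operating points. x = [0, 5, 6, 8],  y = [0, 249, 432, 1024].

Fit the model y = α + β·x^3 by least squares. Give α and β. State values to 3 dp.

α = -0.382, β = 2.001

With design matrix M, MᵀM = [[4, 853]; [853, 324425]] and Mᵀy = [1705, 648725]ᵀ.
Determinant 4·324425 − 853² = 570091.
α = (1705·324425 − 853·648725)/570091 = -217800/570091; β = (4·648725 − 853·1705)/570091 = 1140535/570091.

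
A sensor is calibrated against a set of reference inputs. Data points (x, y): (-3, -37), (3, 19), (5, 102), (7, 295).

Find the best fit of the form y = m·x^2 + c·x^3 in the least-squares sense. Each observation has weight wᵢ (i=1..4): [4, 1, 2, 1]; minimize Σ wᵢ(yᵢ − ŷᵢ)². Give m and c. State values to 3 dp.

m = -1.027, c = 1.010

Normal-equation sums: Σwᵢ·x^2·x^2 = 4056, Σwᵢ·x^2·x^3 = 22328, Σwᵢ·x^3·x^3 = 152544.
And Σwᵢ·x^2·y = 18394, Σwᵢ·x^3·y = 131194.
So AᵀWA·[m, c]ᵀ = AᵀWy: [[4056, 22328]; [22328, 152544]]·[m, c]ᵀ = [18394, 131194]ᵀ.
Determinant 4056·152544 − 22328² = 120178880.
m = (18394·152544 − 22328·131194)/120178880 = -7712831/7511180; c = (4056·131194 − 22328·18394)/120178880 = 1897213/1877795.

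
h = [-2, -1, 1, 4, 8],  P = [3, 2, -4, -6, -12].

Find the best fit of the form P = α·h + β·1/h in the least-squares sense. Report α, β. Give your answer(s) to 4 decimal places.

α = -1.4543, β = -1.3868

From the data, Σh·h = 86, Σh·1/h = 5, Σ1/h·1/h = 149/64.
Moment sums: Σh·P = -132, Σ1/h·P = -21/2.
MᵀM·[α, β]ᵀ = MᵀP becomes [[86, 5]; [5, 149/64]]·[α, β]ᵀ = [-132, -21/2]ᵀ.
Eliminating β: (149/64)·(row 1) − 5·(row 2) gives (5607/32)·α = (149/64)·(-132) − 5·(-21/2) = -4077/16, so α = -906/623.
Then β = ((-21/2) − 5·(-906/623))/(149/64) = -864/623.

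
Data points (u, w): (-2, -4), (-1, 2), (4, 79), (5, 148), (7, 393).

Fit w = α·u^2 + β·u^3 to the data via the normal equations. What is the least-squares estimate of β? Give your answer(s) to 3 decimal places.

β = 1.026

XᵀX·[α, β]ᵀ = Xᵀw reads: 3299·α + 20923·β = 24207;  20923·α + 137435·β = 158385.
Eliminating β: 137435·(row 1) − 20923·(row 2) gives 15626136·α = 137435·24207 − 20923·158385 = 12999690, so α = 2166615/2604356.
Then β = (158385 − 20923·(2166615/2604356))/137435 = 2671509/2604356.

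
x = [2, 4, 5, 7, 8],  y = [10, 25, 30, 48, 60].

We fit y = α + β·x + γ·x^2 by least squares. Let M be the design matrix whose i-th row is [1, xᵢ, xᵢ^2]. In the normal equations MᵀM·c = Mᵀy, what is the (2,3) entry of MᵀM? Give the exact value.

Row 2 ↔ basis x, column 3 ↔ basis x^2, so (MᵀM)_{2,3} = Σᵢ (x)·(x^2) = (2)·(4) + (4)·(16) + (5)·(25) + (7)·(49) + (8)·(64) = 1052.

1052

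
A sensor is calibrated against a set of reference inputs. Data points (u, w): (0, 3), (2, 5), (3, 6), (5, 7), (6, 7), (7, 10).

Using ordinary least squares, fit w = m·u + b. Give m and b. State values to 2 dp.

m = 0.84, b = 3.11

Compute the Gram sums: Σu·u = 123, Σu = 23, Σ1 = 6.
Moment sums: Σu·w = 175, Σw = 38.
Normal equations: [[123, 23]; [23, 6]]·[m, b]ᵀ = [175, 38]ᵀ.
det = 123·6 − 23² = 209.
m = (175·6 − 23·38)/209 = 16/19; b = (123·38 − 23·175)/209 = 59/19.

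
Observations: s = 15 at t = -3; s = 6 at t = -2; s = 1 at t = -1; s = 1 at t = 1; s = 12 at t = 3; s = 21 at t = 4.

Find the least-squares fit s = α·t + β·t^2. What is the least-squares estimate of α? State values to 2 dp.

The normal system XᵀX·[α, β]ᵀ = Xᵀs is [[40, 56]; [56, 436]]·[α, β]ᵀ = [63, 605]ᵀ.
Eliminating β: 436·(row 1) − 56·(row 2) gives 14304·α = 436·63 − 56·605 = -6412, so α = -1603/3576.
Then β = (605 − 56·(-1603/3576))/436 = 646/447.

α = -0.45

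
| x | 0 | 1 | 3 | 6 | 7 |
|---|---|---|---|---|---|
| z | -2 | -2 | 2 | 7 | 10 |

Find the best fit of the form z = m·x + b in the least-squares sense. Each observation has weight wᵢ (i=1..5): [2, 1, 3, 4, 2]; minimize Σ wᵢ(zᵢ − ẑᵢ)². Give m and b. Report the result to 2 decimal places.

Sums needed: Σwᵢ·x·x = 270, Σwᵢ·x = 48, Σwᵢ·1 = 12.
For MᵀWz: Σwᵢ·x·z = 324, Σwᵢ·z = 48.
Eliminating b: 12·(row 1) − 48·(row 2) gives 936·m = 12·324 − 48·48 = 1584, so m = 22/13.
Then b = (48 − 48·(22/13))/12 = -36/13.

m = 1.69, b = -2.77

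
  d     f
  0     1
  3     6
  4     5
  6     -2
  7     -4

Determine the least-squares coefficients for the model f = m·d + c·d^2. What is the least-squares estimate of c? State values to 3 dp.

c = -0.633

With design matrix A, AᵀA = [[110, 650]; [650, 4034]] and Aᵀf = [-2, -134]ᵀ.
Eliminating c: 4034·(row 1) − 650·(row 2) gives 21240·m = 4034·(-2) − 650·(-134) = 79032, so m = 3293/885.
Then c = ((-134) − 650·(3293/885))/4034 = -112/177.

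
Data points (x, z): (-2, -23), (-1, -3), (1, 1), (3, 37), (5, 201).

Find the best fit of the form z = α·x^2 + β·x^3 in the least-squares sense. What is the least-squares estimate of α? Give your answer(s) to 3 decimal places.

Forming MᵀM = [[724, 3336]; [3336, 16420]] and Mᵀz = [5264, 26312]ᵀ gives MᵀM·[α, β]ᵀ = Mᵀz.
Eliminating β: 16420·(row 1) − 3336·(row 2) gives 759184·α = 16420·5264 − 3336·26312 = -1341952, so α = -83872/47449.
Then β = (26312 − 3336·(-83872/47449))/16420 = 93074/47449.

α = -1.768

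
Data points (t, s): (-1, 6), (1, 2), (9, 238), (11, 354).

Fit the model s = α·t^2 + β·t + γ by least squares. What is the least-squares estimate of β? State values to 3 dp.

β = -0.846

Normal-equation sums: Σt^2·t^2 = 21204, Σt^2·t = 2060, Σt^2 = 204, Σt·t = 204, Σt = 20, Σ1 = 4.
And Σt^2·s = 62120, Σt·s = 6032, Σs = 600.
So MᵀM·[α, β, γ]ᵀ = Mᵀs: [[21204, 2060, 204]; [2060, 204, 20]; [204, 20, 4]]·[α, β, γ]ᵀ = [62120, 6032, 600]ᵀ.
Inverting the 3×3 Gram matrix, [α, β, γ]ᵀ = [3, -11/13, 16/13]ᵀ.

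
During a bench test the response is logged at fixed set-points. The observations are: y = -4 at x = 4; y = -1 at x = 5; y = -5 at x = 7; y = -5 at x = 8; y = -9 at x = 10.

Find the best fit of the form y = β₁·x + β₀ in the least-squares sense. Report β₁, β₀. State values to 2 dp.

β₁ = -1.00, β₀ = 2.00

Setting ∂/∂β₁ … = 0 gives: 254·β₁ + 34·β₀ = -186;  34·β₁ + 5·β₀ = -24.
det = 254·5 − 34² = 114.
β₁ = ((-186)·5 − 34·(-24))/114 = -1; β₀ = (254·(-24) − 34·(-186))/114 = 2.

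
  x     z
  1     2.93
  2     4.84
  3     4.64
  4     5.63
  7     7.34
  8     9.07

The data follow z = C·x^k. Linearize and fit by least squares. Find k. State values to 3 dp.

k = 0.487

Let Y = ln z. Fitting Y = k·ln x + ln C by least squares:
AᵀA = [[11.7199, 7.2034]; [7.2034, 6]], rhs = [13.6387, 10.1131]ᵀ  (here Σln x = 7.2034, Σ(ln x)² = 11.7199, Σln z = 10.1131, Σln x·ln z = 13.6387).
Solving (det = 18.4301): k = 0.48746, ln C = 1.10028.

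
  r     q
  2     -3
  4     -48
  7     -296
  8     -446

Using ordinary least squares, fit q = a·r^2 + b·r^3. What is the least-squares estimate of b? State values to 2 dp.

Sums needed: Σr^2·r^2 = 6769, Σr^2·r^3 = 50631, Σr^3·r^3 = 383953.
Moment sums: Σr^2·q = -43828, Σr^3·q = -332976.
MᵀM·[a, b]ᵀ = Mᵀq becomes [[6769, 50631]; [50631, 383953]]·[a, b]ᵀ = [-43828, -332976]ᵀ.
Eliminating b: 383953·(row 1) − 50631·(row 2) gives 35479696·a = 383953·(-43828) − 50631·(-332976) = 31015772, so a = 7753943/8869924.
Then b = ((-332976) − 50631·(7753943/8869924))/383953 = -1244967/1267132.

b = -0.98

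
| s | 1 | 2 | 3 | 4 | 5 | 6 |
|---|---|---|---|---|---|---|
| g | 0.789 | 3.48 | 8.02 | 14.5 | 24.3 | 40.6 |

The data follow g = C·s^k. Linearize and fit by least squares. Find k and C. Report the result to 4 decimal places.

k = 2.1623, C = 0.7703

With ln gᵢ as the transformed response and ln sᵢ as the regressor:
AᵀA = [[9.4099, 6.5793]; [6.5793, 6]], rhs = [18.6299, 12.6604]ᵀ  (here Σln s = 6.5793, Σ(ln s)² = 9.4099, Σln g = 12.6604, Σln s·ln g = 18.6299).
Δ = 9.4099·6 − (6.5793)² = 13.1729; k = (18.6299·6 − 6.5793·12.6604)/13.1729 = 2.16230, ln C = (9.4099·12.6604 − 6.5793·18.6299)/13.1729 = -0.26099, so C = exp(-0.26099) = 0.77029.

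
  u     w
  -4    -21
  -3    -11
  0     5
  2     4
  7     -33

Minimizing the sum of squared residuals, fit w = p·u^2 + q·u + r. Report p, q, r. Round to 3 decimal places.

p = -1.065, q = 2.072, r = 4.579

Sums needed: Σu^2·u^2 = 2754, Σu^2·u = 260, Σu^2 = 78, Σu·u = 78, Σu = 2, Σ1 = 5.
Right-hand side: Σu^2·w = -2036, Σu·w = -106, Σw = -56.
Normal equations: [[2754, 260, 78]; [260, 78, 2]; [78, 2, 5]]·[p, q, r]ᵀ = [-2036, -106, -56]ᵀ.
Inverting the 3×3 Gram matrix, [p, q, r]ᵀ = [-88262/82903, 171809/82903, 379650/82903]ᵀ.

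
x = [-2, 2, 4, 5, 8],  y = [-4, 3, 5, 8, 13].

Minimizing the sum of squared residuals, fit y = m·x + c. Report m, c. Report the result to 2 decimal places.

m = 1.68, c = -0.73

The normal system MᵀM·[m, c]ᵀ = Mᵀy is [[113, 17]; [17, 5]]·[m, c]ᵀ = [178, 25]ᵀ.
det = 113·5 − 17² = 276.
m = (178·5 − 17·25)/276 = 155/92; c = (113·25 − 17·178)/276 = -67/92.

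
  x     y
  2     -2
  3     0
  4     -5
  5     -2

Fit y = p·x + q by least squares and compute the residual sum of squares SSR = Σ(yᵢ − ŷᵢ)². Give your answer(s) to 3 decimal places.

The normal system AᵀA·[p, q]ᵀ = Aᵀy is [[54, 14]; [14, 4]]·[p, q]ᵀ = [-34, -9]ᵀ.
Δ = 54·4 − 14² = 20.
p = ((-34)·4 − 14·(-9))/20 = -1/2; q = (54·(-9) − 14·(-34))/20 = -1/2.
Residuals: -1/2, 2, -5/2, 1; SSR = 23/2.

SSR = 11.500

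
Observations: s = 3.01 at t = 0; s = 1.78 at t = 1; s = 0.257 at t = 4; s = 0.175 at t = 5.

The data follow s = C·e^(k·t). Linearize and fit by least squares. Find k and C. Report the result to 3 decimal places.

k = -0.589, C = 3.056

Linearized form: ln s = k·t + ln C. From the 4 transformed points,
Over the data: Σt = 10.0000, Σ(t)² = 42.0000, Σln s = -1.4231, Σt·ln s = -13.5729.
Normal system: [[42.0000, 10.0000]; [10.0000, 4]]·[k, ln C]ᵀ = [-13.5729, -1.4231]ᵀ.
Slope k = (n·Σt·ln s − Σt·Σln s)/(n·Σ(t)² − (Σt)²) = (4·-13.5729 − 10.0000·-1.4231)/68.0000 = -0.58913; ln C = (Σln s − k·Σt)/n = 1.11705, so C = exp(1.11705) = 3.05583.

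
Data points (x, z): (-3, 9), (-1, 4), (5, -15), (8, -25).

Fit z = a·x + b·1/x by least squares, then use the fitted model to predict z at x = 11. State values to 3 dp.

The normal system AᵀA·[a, b]ᵀ = Aᵀz is [[99, 4]; [4, 16801/14400]]·[a, b]ᵀ = [-306, -105/8]ᵀ.
Eliminating b: (16801/14400)·(row 1) − 4·(row 2) gives (159211/1600)·a = (16801/14400)·(-306) − 4·(-105/8) = -243617/800, so a = -487234/159211.
Then b = ((-105/8) − 4·(-487234/159211))/(16801/14400) = -120600/159211.
At x = 11: ẑ = (-487234/159211)·(11) + (-120600/159211)·(1/11) = -59075914/1751321.

ẑ = -33.732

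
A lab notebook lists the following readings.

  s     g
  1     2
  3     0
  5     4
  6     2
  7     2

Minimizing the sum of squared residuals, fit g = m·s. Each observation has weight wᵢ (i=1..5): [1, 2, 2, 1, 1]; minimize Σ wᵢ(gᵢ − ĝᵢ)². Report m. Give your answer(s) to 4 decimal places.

m = 0.4416

Entries of XᵀWX: Σwᵢ·s·s = 154.
Right-hand side: Σwᵢ·s·g = 68.
Normal equations: [[154]]·[m]ᵀ = [68]ᵀ.
Hence m = 68 / 154 ≈ 0.441558.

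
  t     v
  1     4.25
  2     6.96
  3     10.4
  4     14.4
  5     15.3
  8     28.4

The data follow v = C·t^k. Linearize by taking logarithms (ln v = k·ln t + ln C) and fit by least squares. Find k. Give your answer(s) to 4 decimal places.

k = 0.9018

With ln vᵢ as the transformed response and ln tᵢ as the regressor:
Over the data: Σln t = 6.8669, Σ(ln t)² = 10.5236, Σln v = 14.4704, Σln t·ln v = 18.9641.
Normal system: [[10.5236, 6.8669]; [6.8669, 6]]·[k, ln C]ᵀ = [18.9641, 14.4704]ᵀ.
Slope k = (n·Σln t·ln v − Σln t·Σln v)/(n·Σ(ln t)² − (Σln t)²) = (6·18.9641 − 6.8669·14.4704)/15.9867 = 0.90183; ln C = (Σln v − k·Σln t)/n = 1.37960.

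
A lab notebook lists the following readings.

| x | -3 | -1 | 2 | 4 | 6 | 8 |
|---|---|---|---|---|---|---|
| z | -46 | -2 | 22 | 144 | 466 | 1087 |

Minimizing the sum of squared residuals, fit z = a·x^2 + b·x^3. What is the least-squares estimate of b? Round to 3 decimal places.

b = 2.006

Setting ∂/∂a … = 0 gives: 5746·a + 41356·b = 88320;  41356·a + 313690·b = 667836.
(Σx^2·x^2 = 5746, Σx^2·x^3 = 41356, Σx^3·x^3 = 313690, Σx^2·z = 88320, Σx^3·z = 667836.)
det = 5746·313690 − 41356² = 92144004.
a = (88320·313690 − 41356·667836)/92144004 = 7172932/7678667; b = (5746·667836 − 41356·88320)/92144004 = 15401978/7678667.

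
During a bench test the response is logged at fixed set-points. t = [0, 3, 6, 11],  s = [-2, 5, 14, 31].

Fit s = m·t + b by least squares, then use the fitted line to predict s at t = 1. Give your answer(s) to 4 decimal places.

ŝ = -0.1212

The normal equations are: 166·m + 20·b = 440;  20·m + 4·b = 48.
Determinant 166·4 − 20² = 264.
m = (440·4 − 20·48)/264 = 100/33; b = (166·48 − 20·440)/264 = -104/33.
At t = 1: ŝ = (100/33)·(1) + (-104/33)·(1) = -4/33.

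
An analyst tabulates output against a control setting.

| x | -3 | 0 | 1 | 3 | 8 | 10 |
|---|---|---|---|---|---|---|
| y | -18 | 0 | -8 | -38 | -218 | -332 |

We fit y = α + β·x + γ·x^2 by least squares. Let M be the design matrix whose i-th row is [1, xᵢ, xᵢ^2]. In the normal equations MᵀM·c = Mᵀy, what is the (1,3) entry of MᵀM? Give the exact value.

183

Row 1 ↔ basis 1, column 3 ↔ basis x^2, so (MᵀM)_{1,3} = Σᵢ x^2 = (1)·(9) + (1)·(0) + (1)·(1) + (1)·(9) + (1)·(64) + (1)·(100) = 183.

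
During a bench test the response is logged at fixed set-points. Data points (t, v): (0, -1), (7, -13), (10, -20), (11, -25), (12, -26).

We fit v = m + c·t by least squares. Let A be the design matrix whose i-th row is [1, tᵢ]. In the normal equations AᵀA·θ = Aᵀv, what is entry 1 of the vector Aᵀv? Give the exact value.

Entry 1 ↔ basis 1, so (Aᵀv)_{1} = Σᵢ vᵢ = (1)·(-1) + (1)·(-13) + (1)·(-20) + (1)·(-25) + (1)·(-26) = -85.

-85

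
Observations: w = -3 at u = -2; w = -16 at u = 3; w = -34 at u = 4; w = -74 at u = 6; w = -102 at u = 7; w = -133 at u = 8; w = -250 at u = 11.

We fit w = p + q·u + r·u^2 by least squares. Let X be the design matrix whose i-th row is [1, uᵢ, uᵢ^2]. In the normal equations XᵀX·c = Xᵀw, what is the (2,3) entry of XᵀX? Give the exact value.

Row 2 ↔ basis u, column 3 ↔ basis u^2, so (XᵀX)_{2,3} = Σᵢ (u)·(u^2) = (-2)·(4) + (3)·(9) + (4)·(16) + (6)·(36) + (7)·(49) + (8)·(64) + (11)·(121) = 2485.

2485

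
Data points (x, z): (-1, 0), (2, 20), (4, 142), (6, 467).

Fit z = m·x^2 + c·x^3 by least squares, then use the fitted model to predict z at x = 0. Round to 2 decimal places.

The normal equations are: 1569·m + 8831·c = 19164;  8831·m + 50817·c = 110120.
Eliminating c: 50817·(row 1) − 8831·(row 2) gives 1745312·m = 50817·19164 − 8831·110120 = 1387268, so m = 346817/436328.
Then c = (110120 − 8831·(346817/436328))/50817 = 885249/436328.
At x = 0: ẑ = (346817/436328)·(0) + (885249/436328)·(0) = 0.

ẑ = 0.00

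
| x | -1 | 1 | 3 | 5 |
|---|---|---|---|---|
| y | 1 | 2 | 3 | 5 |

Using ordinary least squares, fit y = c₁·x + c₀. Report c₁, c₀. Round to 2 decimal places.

c₁ = 0.65, c₀ = 1.45

Entries of MᵀM: Σx·x = 36, Σx = 8, Σ1 = 4.
Moment sums: Σx·y = 35, Σy = 11.
MᵀM·[c₁, c₀]ᵀ = Mᵀy becomes [[36, 8]; [8, 4]]·[c₁, c₀]ᵀ = [35, 11]ᵀ.
Δ = 36·4 − 8² = 80.
c₁ = (35·4 − 8·11)/80 = 13/20; c₀ = (36·11 − 8·35)/80 = 29/20.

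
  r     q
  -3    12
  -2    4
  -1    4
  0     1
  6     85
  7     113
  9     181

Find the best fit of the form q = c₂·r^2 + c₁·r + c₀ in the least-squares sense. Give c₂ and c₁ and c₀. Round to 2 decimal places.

c₂ = 1.96, c₁ = 2.25, c₀ = 1.67

Compute the Gram sums: Σr^2·r^2 = 10356, Σr^2·r = 1252, Σr^2 = 180, Σr·r = 180, Σr = 16, Σ1 = 7.
Moment sums: Σr^2·q = 23386, Σr·q = 2882, Σq = 400.
So XᵀX·[c₂, c₁, c₀]ᵀ = Xᵀq: [[10356, 1252, 180]; [1252, 180, 16]; [180, 16, 7]]·[c₂, c₁, c₀]ᵀ = [23386, 2882, 400]ᵀ.
Solving the 3×3 system (Gaussian elimination) gives c₂ = 24604/12569, c₁ = 56485/25138, c₀ = 21000/12569.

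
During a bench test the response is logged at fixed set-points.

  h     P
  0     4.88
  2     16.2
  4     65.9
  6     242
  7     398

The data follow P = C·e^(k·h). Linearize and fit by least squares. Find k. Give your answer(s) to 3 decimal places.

Taking logs, ln P = k·h + ln C, so regress ln P on h.
Σh = 19.0000, Σ(h)² = 105.0000, Σln P = 20.0337, Σh·ln P = 97.1614.
Normal system: [[105.0000, 19.0000]; [19.0000, 5]]·[k, ln C]ᵀ = [97.1614, 20.0337]ᵀ.
Δ = 105.0000·5 − (19.0000)² = 164.0000; k = (97.1614·5 − 19.0000·20.0337)/164.0000 = 0.64126, ln C = (105.0000·20.0337 − 19.0000·97.1614)/164.0000 = 1.56994.

k = 0.641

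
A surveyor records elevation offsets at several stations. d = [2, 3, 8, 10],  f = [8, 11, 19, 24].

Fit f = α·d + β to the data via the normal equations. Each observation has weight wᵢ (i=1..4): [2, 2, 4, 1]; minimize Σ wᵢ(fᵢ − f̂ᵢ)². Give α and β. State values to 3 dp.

α = 1.823, β = 4.801

Entries of MᵀWM: Σwᵢ·d·d = 382, Σwᵢ·d = 52, Σwᵢ·1 = 9.
Right-hand side: Σwᵢ·d·f = 946, Σwᵢ·f = 138.
MᵀWM·[α, β]ᵀ = MᵀWf becomes [[382, 52]; [52, 9]]·[α, β]ᵀ = [946, 138]ᵀ.
Δ = 382·9 − 52² = 734.
α = (946·9 − 52·138)/734 = 669/367; β = (382·138 − 52·946)/734 = 1762/367.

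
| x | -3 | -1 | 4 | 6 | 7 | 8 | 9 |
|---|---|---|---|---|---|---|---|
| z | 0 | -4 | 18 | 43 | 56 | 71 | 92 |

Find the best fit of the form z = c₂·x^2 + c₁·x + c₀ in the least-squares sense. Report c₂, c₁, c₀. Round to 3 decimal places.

c₂ = 0.988, c₁ = 1.642, c₀ = -3.736

Entries of AᵀA: Σx^2·x^2 = 14692, Σx^2·x = 1836, Σx^2 = 256, Σx·x = 256, Σx = 30, Σ1 = 7.
Right-hand side: Σx^2·z = 16572, Σx·z = 2122, Σz = 276.
Inverting the 3×3 Gram matrix, [c₂, c₁, c₀]ᵀ = [38391/38864, 63827/38864, -72603/19432]ᵀ.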